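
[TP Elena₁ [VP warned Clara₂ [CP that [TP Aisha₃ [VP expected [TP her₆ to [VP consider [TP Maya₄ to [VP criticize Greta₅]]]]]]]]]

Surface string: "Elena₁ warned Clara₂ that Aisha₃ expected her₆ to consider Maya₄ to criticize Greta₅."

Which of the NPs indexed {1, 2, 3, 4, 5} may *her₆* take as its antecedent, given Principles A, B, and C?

{1, 2}

*her* is a pronoun, so Principle B applies: it must be free in its binding domain.
Binding domain of *her₆*: the embedded TP, whose subject is Aisha₃.
*Elena₁* c-commands the pronoun but from outside its binding domain, and is not c-commanded by it → coindexation permitted.
*Clara₂* c-commands the pronoun but from outside its binding domain, and is not c-commanded by it → coindexation permitted.
*Aisha₃* c-commands the pronoun within its binding domain → coindexation would violate Principle B.
*Maya₄*: the pronoun c-commands this R-expression → coindexation would violate Principle C on *Maya₄*.
*Greta₅*: the pronoun c-commands this R-expression → coindexation would violate Principle C on *Greta₅*.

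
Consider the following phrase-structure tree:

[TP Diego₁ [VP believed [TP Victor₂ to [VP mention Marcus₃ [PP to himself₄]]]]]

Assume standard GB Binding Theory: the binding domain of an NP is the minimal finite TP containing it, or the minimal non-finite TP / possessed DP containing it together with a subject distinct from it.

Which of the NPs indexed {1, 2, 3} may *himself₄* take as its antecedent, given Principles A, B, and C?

{2, 3}

*himself* is an anaphor, so Principle A applies: it must be bound in its binding domain.
Binding domain of *himself₄*: the embedded TP, whose subject is Victor₂.
*Diego₁* c-commands the anaphor but is outside its binding domain → cannot satisfy Principle A.
*Victor₂* c-commands the anaphor within its binding domain → licit binder.
*Marcus₃* c-commands the anaphor within its binding domain → licit binder.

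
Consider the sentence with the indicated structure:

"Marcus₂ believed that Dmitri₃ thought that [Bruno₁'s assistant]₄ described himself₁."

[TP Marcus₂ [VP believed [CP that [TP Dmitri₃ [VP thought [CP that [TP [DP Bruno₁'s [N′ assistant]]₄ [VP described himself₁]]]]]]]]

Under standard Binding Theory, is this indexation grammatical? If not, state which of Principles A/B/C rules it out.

Principle A

The two coindexed NPs are *Bruno₁* and *himself₁*.
*himself₁* is an anaphor. Principle A requires it to be bound within its binding domain — the embedded TP, whose subject is [Bruno₁'s assistant]₄.
Within that domain it is c-commanded by *[Bruno₁'s assistant]₄*, which does not share its index.
*Bruno₁* does not c-command the anaphor at all.
The anaphor is unbound in its domain → Principle A violation.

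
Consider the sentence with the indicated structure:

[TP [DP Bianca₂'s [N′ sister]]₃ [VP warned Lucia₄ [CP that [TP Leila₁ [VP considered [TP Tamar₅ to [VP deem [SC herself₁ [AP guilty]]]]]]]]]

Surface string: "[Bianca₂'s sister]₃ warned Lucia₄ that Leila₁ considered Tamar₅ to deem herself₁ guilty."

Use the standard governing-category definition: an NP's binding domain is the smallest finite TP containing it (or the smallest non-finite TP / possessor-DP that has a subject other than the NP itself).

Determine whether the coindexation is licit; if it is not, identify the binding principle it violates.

Principle A

The two coindexed NPs are *Leila₁* and *herself₁*.
*herself₁* is an anaphor. Principle A requires it to be bound within its binding domain — the embedded TP, whose subject is Tamar₅.
Within that domain it is c-commanded by *Tamar₅*, which does not share its index.
*Leila₁* does c-command the anaphor, but from outside its binding domain.
The anaphor is unbound in its domain → Principle A violation.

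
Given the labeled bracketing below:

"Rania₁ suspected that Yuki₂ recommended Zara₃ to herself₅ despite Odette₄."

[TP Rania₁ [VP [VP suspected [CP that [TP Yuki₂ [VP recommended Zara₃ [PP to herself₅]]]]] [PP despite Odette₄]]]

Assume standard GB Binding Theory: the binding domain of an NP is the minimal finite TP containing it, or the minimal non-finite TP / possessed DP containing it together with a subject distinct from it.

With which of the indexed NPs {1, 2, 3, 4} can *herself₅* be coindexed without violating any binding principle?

*herself* is an anaphor, so Principle A applies: it must be bound in its binding domain.
Binding domain of *herself₅*: the embedded TP, whose subject is Yuki₂.
*Rania₁* c-commands the anaphor but is outside its binding domain → cannot satisfy Principle A.
*Yuki₂* c-commands the anaphor within its binding domain → licit binder.
*Zara₃* c-commands the anaphor within its binding domain → licit binder.
*Odette₄* does not c-command the anaphor → cannot bind it.

{2, 3}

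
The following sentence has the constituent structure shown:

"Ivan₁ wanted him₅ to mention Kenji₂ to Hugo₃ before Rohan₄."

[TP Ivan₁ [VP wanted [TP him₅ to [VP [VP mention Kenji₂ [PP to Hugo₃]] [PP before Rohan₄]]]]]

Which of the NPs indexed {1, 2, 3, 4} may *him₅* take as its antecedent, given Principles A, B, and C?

*him* is a pronoun, so Principle B applies: it must be free in its binding domain.
Binding domain of *him₅*: the matrix TP, whose subject is Ivan₁.
*Ivan₁* c-commands the pronoun within its binding domain → coindexation would violate Principle B.
*Kenji₂*: the pronoun c-commands this R-expression → coindexation would violate Principle C on *Kenji₂*.
*Hugo₃*: the pronoun c-commands this R-expression → coindexation would violate Principle C on *Hugo₃*.
*Rohan₄*: the pronoun c-commands this R-expression → coindexation would violate Principle C on *Rohan₄*.

none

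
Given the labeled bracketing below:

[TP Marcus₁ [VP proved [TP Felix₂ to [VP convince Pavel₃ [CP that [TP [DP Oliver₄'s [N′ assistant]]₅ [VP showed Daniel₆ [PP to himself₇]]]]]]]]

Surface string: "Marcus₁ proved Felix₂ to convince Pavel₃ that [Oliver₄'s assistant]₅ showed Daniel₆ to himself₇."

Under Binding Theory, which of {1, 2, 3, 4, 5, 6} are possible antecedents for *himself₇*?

{5, 6}

*himself* is an anaphor, so Principle A applies: it must be bound in its binding domain.
Binding domain of *himself₇*: the embedded TP, whose subject is [Oliver₄'s assistant]₅.
*Marcus₁* c-commands the anaphor but is outside its binding domain → cannot satisfy Principle A.
*Felix₂* c-commands the anaphor but is outside its binding domain → cannot satisfy Principle A.
*Pavel₃* c-commands the anaphor but is outside its binding domain → cannot satisfy Principle A.
*Oliver₄* does not c-command the anaphor → cannot bind it.
*[Oliver₄'s assistant]₅* c-commands the anaphor within its binding domain → licit binder.
*Daniel₆* c-commands the anaphor within its binding domain → licit binder.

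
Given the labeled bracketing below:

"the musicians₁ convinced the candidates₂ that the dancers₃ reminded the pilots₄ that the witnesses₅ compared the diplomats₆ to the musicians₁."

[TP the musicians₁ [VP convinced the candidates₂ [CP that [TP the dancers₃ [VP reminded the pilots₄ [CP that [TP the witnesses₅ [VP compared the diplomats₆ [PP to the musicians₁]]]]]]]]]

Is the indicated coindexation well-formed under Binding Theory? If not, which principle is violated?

The two coindexed NPs are *the musicians₁* (the lower occurrence) and *the musicians₁* (the higher occurrence).
*the musicians₁* (the lower occurrence) is an R-expression. Principle C requires it to be free everywhere.
*the musicians₁* (the higher occurrence) c-commands it and carries the same index.
The R-expression is bound → Principle C violation.

Principle C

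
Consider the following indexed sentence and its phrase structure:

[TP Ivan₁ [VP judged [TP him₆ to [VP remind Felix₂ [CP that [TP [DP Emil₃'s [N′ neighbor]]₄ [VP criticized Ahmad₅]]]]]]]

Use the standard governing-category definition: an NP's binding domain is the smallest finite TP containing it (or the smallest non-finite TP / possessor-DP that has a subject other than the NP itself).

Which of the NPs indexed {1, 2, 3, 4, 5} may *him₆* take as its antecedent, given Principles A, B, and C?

*him* is a pronoun, so Principle B applies: it must be free in its binding domain.
Binding domain of *him₆*: the matrix TP, whose subject is Ivan₁.
*Ivan₁* c-commands the pronoun within its binding domain → coindexation would violate Principle B.
*Felix₂*: the pronoun c-commands this R-expression → coindexation would violate Principle C on *Felix₂*.
*Emil₃*: the pronoun c-commands this R-expression → coindexation would violate Principle C on *Emil₃*.
*[Emil₃'s neighbor]₄*: the pronoun c-commands this R-expression → coindexation would violate Principle C on *[Emil₃'s neighbor]₄*.
*Ahmad₅*: the pronoun c-commands this R-expression → coindexation would violate Principle C on *Ahmad₅*.

none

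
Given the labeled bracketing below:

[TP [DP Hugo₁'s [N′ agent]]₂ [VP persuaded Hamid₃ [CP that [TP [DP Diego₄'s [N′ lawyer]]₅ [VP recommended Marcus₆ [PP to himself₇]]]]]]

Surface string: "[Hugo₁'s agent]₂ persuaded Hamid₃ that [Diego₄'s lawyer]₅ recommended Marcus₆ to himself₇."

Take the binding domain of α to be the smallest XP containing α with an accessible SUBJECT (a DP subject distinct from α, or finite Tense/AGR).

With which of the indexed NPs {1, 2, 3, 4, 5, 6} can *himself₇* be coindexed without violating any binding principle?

{5, 6}

*himself* is an anaphor, so Principle A applies: it must be bound in its binding domain.
Binding domain of *himself₇*: the embedded TP, whose subject is [Diego₄'s lawyer]₅.
*Hugo₁* does not c-command the anaphor → cannot bind it.
*[Hugo₁'s agent]₂* c-commands the anaphor but is outside its binding domain → cannot satisfy Principle A.
*Hamid₃* c-commands the anaphor but is outside its binding domain → cannot satisfy Principle A.
*Diego₄* does not c-command the anaphor → cannot bind it.
*[Diego₄'s lawyer]₅* c-commands the anaphor within its binding domain → licit binder.
*Marcus₆* c-commands the anaphor within its binding domain → licit binder.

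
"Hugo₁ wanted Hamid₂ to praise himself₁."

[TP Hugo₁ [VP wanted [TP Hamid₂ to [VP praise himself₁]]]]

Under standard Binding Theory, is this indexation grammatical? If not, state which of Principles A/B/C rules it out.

The two coindexed NPs are *Hugo₁* and *himself₁*.
*himself₁* is an anaphor. Principle A requires it to be bound within its binding domain — the embedded TP, whose subject is Hamid₂.
Within that domain it is c-commanded by *Hamid₂*, which does not share its index.
*Hugo₁* does c-command the anaphor, but from outside its binding domain.
The anaphor is unbound in its domain → Principle A violation.

Principle A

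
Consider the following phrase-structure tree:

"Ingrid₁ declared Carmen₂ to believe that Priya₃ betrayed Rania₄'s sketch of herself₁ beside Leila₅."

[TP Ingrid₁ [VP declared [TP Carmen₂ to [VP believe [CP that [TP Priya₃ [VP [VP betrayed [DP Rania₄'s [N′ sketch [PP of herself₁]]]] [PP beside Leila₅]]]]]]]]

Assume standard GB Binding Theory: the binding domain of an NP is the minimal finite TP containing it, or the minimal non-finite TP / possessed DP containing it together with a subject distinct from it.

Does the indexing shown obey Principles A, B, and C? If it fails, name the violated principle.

Principle A

The two coindexed NPs are *Ingrid₁* and *herself₁*.
*herself₁* is an anaphor. Principle A requires it to be bound within its binding domain — the possessed DP, whose subject is Rania₄.
Within that domain it is c-commanded by *Rania₄*, which does not share its index.
*Ingrid₁* does c-command the anaphor, but from outside its binding domain.
The anaphor is unbound in its domain → Principle A violation.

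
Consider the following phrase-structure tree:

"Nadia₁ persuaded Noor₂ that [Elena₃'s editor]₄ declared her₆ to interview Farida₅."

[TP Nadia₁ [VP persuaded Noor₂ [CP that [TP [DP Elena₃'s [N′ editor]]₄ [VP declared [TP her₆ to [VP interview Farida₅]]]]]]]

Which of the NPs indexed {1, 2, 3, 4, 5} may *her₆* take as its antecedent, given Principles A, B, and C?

*her* is a pronoun, so Principle B applies: it must be free in its binding domain.
Binding domain of *her₆*: the embedded TP, whose subject is [Elena₃'s editor]₄.
*Nadia₁* c-commands the pronoun but from outside its binding domain, and is not c-commanded by it → coindexation permitted.
*Noor₂* c-commands the pronoun but from outside its binding domain, and is not c-commanded by it → coindexation permitted.
*Elena₃* and the pronoun do not c-command one another → neither Principle B nor Principle C is at stake; coindexation permitted.
*[Elena₃'s editor]₄* c-commands the pronoun within its binding domain → coindexation would violate Principle B.
*Farida₅*: the pronoun c-commands this R-expression → coindexation would violate Principle C on *Farida₅*.

{1, 2, 3}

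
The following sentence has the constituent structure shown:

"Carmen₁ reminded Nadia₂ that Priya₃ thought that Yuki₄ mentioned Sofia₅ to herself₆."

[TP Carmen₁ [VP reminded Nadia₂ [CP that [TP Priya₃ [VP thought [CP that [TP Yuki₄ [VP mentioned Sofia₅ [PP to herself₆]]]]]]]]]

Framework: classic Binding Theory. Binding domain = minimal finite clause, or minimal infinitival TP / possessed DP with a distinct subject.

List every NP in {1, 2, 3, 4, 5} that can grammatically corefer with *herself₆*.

{4, 5}

*herself* is an anaphor, so Principle A applies: it must be bound in its binding domain.
Binding domain of *herself₆*: the embedded TP, whose subject is Yuki₄.
*Carmen₁* c-commands the anaphor but is outside its binding domain → cannot satisfy Principle A.
*Nadia₂* c-commands the anaphor but is outside its binding domain → cannot satisfy Principle A.
*Priya₃* c-commands the anaphor but is outside its binding domain → cannot satisfy Principle A.
*Yuki₄* c-commands the anaphor within its binding domain → licit binder.
*Sofia₅* c-commands the anaphor within its binding domain → licit binder.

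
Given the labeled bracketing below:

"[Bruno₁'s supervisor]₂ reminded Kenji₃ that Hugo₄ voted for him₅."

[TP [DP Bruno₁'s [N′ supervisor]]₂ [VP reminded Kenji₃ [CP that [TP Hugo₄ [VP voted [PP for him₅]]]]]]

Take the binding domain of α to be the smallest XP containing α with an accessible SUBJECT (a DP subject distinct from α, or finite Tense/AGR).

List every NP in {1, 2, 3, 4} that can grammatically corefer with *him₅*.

{1, 2, 3}

*him* is a pronoun, so Principle B applies: it must be free in its binding domain.
Binding domain of *him₅*: the embedded TP, whose subject is Hugo₄.
*Bruno₁* and the pronoun do not c-command one another → neither Principle B nor Principle C is at stake; coindexation permitted.
*[Bruno₁'s supervisor]₂* c-commands the pronoun but from outside its binding domain, and is not c-commanded by it → coindexation permitted.
*Kenji₃* c-commands the pronoun but from outside its binding domain, and is not c-commanded by it → coindexation permitted.
*Hugo₄* c-commands the pronoun within its binding domain → coindexation would violate Principle B.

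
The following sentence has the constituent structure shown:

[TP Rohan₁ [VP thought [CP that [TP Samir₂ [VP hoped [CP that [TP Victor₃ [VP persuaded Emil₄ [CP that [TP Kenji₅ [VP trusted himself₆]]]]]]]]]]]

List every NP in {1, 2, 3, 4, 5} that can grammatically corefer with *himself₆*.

{5}

*himself* is an anaphor, so Principle A applies: it must be bound in its binding domain.
Binding domain of *himself₆*: the embedded TP, whose subject is Kenji₅.
*Rohan₁* c-commands the anaphor but is outside its binding domain → cannot satisfy Principle A.
*Samir₂* c-commands the anaphor but is outside its binding domain → cannot satisfy Principle A.
*Victor₃* c-commands the anaphor but is outside its binding domain → cannot satisfy Principle A.
*Emil₄* c-commands the anaphor but is outside its binding domain → cannot satisfy Principle A.
*Kenji₅* c-commands the anaphor within its binding domain → licit binder.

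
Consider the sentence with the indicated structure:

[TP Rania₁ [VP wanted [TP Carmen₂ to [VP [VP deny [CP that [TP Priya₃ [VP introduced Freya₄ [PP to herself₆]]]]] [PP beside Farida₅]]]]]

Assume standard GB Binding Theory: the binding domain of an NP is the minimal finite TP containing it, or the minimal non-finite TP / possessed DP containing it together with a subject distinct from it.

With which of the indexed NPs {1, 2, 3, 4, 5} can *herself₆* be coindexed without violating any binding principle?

{3, 4}

*herself* is an anaphor, so Principle A applies: it must be bound in its binding domain.
Binding domain of *herself₆*: the embedded TP, whose subject is Priya₃.
*Rania₁* c-commands the anaphor but is outside its binding domain → cannot satisfy Principle A.
*Carmen₂* c-commands the anaphor but is outside its binding domain → cannot satisfy Principle A.
*Priya₃* c-commands the anaphor within its binding domain → licit binder.
*Freya₄* c-commands the anaphor within its binding domain → licit binder.
*Farida₅* does not c-command the anaphor → cannot bind it.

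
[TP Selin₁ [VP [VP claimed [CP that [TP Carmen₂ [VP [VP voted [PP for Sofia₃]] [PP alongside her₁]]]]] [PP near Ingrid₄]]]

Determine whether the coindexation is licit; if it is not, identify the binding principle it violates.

The two coindexed NPs are *Selin₁* and *her₁*.
*her₁* is a pronoun; its binding domain is the embedded TP, whose subject is Carmen₂. Within that domain it is c-commanded only by *Carmen₂*, which carries a different index — the pronoun is free locally, so Principle B holds.
*Selin₁* is an R-expression; *her₁* does not c-command it, and no other NP shares its index, so Principle C is satisfied.
All principles are respected.

grammatical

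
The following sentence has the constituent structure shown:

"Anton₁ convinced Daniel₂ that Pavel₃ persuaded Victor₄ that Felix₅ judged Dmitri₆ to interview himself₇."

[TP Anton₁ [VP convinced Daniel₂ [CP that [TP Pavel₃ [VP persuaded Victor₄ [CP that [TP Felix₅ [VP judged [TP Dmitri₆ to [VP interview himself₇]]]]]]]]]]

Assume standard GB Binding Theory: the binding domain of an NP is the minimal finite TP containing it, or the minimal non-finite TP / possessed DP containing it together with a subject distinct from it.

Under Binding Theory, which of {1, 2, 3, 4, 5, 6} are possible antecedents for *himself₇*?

{6}

*himself* is an anaphor, so Principle A applies: it must be bound in its binding domain.
Binding domain of *himself₇*: the embedded TP, whose subject is Dmitri₆.
*Anton₁* c-commands the anaphor but is outside its binding domain → cannot satisfy Principle A.
*Daniel₂* c-commands the anaphor but is outside its binding domain → cannot satisfy Principle A.
*Pavel₃* c-commands the anaphor but is outside its binding domain → cannot satisfy Principle A.
*Victor₄* c-commands the anaphor but is outside its binding domain → cannot satisfy Principle A.
*Felix₅* c-commands the anaphor but is outside its binding domain → cannot satisfy Principle A.
*Dmitri₆* c-commands the anaphor within its binding domain → licit binder.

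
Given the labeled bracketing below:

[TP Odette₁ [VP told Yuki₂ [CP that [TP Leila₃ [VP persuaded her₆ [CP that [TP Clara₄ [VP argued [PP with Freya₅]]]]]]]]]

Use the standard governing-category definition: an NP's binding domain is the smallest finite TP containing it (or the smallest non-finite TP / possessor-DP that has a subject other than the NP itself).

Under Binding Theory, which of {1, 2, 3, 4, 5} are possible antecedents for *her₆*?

{1, 2}

*her* is a pronoun, so Principle B applies: it must be free in its binding domain.
Binding domain of *her₆*: the embedded TP, whose subject is Leila₃.
*Odette₁* c-commands the pronoun but from outside its binding domain, and is not c-commanded by it → coindexation permitted.
*Yuki₂* c-commands the pronoun but from outside its binding domain, and is not c-commanded by it → coindexation permitted.
*Leila₃* c-commands the pronoun within its binding domain → coindexation would violate Principle B.
*Clara₄*: the pronoun c-commands this R-expression → coindexation would violate Principle C on *Clara₄*.
*Freya₅*: the pronoun c-commands this R-expression → coindexation would violate Principle C on *Freya₅*.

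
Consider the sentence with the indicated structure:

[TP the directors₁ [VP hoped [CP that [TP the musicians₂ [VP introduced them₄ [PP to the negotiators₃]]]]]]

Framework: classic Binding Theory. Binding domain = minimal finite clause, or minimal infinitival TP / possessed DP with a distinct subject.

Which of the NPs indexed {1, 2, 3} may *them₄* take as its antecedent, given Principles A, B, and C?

{1}

*them* is a pronoun, so Principle B applies: it must be free in its binding domain.
Binding domain of *them₄*: the embedded TP, whose subject is the musicians₂.
*the directors₁* c-commands the pronoun but from outside its binding domain, and is not c-commanded by it → coindexation permitted.
*the musicians₂* c-commands the pronoun within its binding domain → coindexation would violate Principle B.
*the negotiators₃*: the pronoun c-commands this R-expression → coindexation would violate Principle C on *the negotiators₃*.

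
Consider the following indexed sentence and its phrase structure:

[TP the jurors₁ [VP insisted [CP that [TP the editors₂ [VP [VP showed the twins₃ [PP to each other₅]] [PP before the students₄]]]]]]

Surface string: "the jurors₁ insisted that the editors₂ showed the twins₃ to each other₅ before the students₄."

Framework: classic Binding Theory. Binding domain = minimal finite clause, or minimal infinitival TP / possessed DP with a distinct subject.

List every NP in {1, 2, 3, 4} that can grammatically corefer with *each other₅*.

{2, 3}

*each other* is an anaphor, so Principle A applies: it must be bound in its binding domain.
Binding domain of *each other₅*: the embedded TP, whose subject is the editors₂.
*the jurors₁* c-commands the anaphor but is outside its binding domain → cannot satisfy Principle A.
*the editors₂* c-commands the anaphor within its binding domain → licit binder.
*the twins₃* c-commands the anaphor within its binding domain → licit binder.
*the students₄* does not c-command the anaphor → cannot bind it.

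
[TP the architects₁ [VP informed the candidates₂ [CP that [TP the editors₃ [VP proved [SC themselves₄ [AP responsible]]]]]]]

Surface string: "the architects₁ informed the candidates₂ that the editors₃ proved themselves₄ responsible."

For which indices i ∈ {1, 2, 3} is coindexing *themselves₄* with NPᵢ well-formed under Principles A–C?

*themselves* is an anaphor, so Principle A applies: it must be bound in its binding domain.
Binding domain of *themselves₄*: the embedded TP, whose subject is the editors₃.
*the architects₁* c-commands the anaphor but is outside its binding domain → cannot satisfy Principle A.
*the candidates₂* c-commands the anaphor but is outside its binding domain → cannot satisfy Principle A.
*the editors₃* c-commands the anaphor within its binding domain → licit binder.

{3}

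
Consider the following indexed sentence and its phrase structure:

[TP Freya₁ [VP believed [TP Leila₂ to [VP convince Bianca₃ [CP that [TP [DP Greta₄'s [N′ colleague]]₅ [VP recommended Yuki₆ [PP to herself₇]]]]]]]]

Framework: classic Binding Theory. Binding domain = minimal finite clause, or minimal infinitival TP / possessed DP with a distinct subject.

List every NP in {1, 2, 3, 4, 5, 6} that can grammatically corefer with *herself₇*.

*herself* is an anaphor, so Principle A applies: it must be bound in its binding domain.
Binding domain of *herself₇*: the embedded TP, whose subject is [Greta₄'s colleague]₅.
*Freya₁* c-commands the anaphor but is outside its binding domain → cannot satisfy Principle A.
*Leila₂* c-commands the anaphor but is outside its binding domain → cannot satisfy Principle A.
*Bianca₃* c-commands the anaphor but is outside its binding domain → cannot satisfy Principle A.
*Greta₄* does not c-command the anaphor → cannot bind it.
*[Greta₄'s colleague]₅* c-commands the anaphor within its binding domain → licit binder.
*Yuki₆* c-commands the anaphor within its binding domain → licit binder.

{5, 6}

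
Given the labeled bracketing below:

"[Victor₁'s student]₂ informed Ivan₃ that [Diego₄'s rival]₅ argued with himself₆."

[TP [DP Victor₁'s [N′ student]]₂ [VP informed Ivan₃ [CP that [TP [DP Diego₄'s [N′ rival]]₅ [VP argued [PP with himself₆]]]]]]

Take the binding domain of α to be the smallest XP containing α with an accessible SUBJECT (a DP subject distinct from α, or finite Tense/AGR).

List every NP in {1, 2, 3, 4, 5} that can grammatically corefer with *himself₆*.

*himself* is an anaphor, so Principle A applies: it must be bound in its binding domain.
Binding domain of *himself₆*: the embedded TP, whose subject is [Diego₄'s rival]₅.
*Victor₁* does not c-command the anaphor → cannot bind it.
*[Victor₁'s student]₂* c-commands the anaphor but is outside its binding domain → cannot satisfy Principle A.
*Ivan₃* c-commands the anaphor but is outside its binding domain → cannot satisfy Principle A.
*Diego₄* does not c-command the anaphor → cannot bind it.
*[Diego₄'s rival]₅* c-commands the anaphor within its binding domain → licit binder.

{5}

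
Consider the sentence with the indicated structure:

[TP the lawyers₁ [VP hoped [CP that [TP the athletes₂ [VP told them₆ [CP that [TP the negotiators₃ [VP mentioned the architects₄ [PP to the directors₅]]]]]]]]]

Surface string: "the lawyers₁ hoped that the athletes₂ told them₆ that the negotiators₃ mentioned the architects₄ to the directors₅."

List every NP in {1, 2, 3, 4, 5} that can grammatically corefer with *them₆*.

{1}

*them* is a pronoun, so Principle B applies: it must be free in its binding domain.
Binding domain of *them₆*: the embedded TP, whose subject is the athletes₂.
*the lawyers₁* c-commands the pronoun but from outside its binding domain, and is not c-commanded by it → coindexation permitted.
*the athletes₂* c-commands the pronoun within its binding domain → coindexation would violate Principle B.
*the negotiators₃*: the pronoun c-commands this R-expression → coindexation would violate Principle C on *the negotiators₃*.
*the architects₄*: the pronoun c-commands this R-expression → coindexation would violate Principle C on *the architects₄*.
*the directors₅*: the pronoun c-commands this R-expression → coindexation would violate Principle C on *the directors₅*.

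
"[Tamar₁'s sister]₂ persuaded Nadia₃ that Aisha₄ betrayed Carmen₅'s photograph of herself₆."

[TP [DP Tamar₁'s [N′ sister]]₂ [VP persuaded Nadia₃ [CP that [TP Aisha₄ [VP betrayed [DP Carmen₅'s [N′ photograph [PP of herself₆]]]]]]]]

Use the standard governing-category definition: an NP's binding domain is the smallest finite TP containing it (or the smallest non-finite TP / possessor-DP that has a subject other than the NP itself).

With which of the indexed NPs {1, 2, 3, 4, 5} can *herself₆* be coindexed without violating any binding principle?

{5}

*herself* is an anaphor, so Principle A applies: it must be bound in its binding domain.
Binding domain of *herself₆*: the possessed DP, whose subject is Carmen₅.
*Tamar₁* does not c-command the anaphor → cannot bind it.
*[Tamar₁'s sister]₂* c-commands the anaphor but is outside its binding domain → cannot satisfy Principle A.
*Nadia₃* c-commands the anaphor but is outside its binding domain → cannot satisfy Principle A.
*Aisha₄* c-commands the anaphor but is outside its binding domain → cannot satisfy Principle A.
*Carmen₅* c-commands the anaphor within its binding domain → licit binder.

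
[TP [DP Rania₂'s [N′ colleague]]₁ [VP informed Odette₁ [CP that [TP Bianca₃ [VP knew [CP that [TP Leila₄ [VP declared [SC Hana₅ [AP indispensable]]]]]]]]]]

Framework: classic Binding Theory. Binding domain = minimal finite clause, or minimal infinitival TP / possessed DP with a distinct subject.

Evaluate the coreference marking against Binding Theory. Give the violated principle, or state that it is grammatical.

Principle C

The two coindexed NPs are *[Rania₂'s colleague]₁* and *Odette₁*.
*Odette₁* is an R-expression. Principle C requires it to be free everywhere.
*[Rania₂'s colleague]₁* c-commands it and carries the same index.
The R-expression is bound → Principle C violation.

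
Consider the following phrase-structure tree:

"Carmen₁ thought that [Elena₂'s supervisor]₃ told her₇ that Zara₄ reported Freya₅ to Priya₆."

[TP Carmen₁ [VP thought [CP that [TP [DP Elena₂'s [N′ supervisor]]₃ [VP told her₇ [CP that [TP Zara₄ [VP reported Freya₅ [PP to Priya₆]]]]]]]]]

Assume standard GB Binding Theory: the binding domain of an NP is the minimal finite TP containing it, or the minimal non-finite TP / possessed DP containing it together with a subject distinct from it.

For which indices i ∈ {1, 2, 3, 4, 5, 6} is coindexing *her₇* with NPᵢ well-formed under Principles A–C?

*her* is a pronoun, so Principle B applies: it must be free in its binding domain.
Binding domain of *her₇*: the embedded TP, whose subject is [Elena₂'s supervisor]₃.
*Carmen₁* c-commands the pronoun but from outside its binding domain, and is not c-commanded by it → coindexation permitted.
*Elena₂* and the pronoun do not c-command one another → neither Principle B nor Principle C is at stake; coindexation permitted.
*[Elena₂'s supervisor]₃* c-commands the pronoun within its binding domain → coindexation would violate Principle B.
*Zara₄*: the pronoun c-commands this R-expression → coindexation would violate Principle C on *Zara₄*.
*Freya₅*: the pronoun c-commands this R-expression → coindexation would violate Principle C on *Freya₅*.
*Priya₆*: the pronoun c-commands this R-expression → coindexation would violate Principle C on *Priya₆*.

{1, 2}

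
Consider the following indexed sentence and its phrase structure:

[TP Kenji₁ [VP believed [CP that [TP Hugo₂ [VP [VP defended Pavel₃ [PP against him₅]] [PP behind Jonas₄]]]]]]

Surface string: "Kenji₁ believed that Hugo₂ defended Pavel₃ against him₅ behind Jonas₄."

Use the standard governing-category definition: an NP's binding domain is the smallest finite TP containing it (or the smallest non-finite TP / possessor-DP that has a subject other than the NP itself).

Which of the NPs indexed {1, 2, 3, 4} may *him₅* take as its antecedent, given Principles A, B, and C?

*him* is a pronoun, so Principle B applies: it must be free in its binding domain.
Binding domain of *him₅*: the embedded TP, whose subject is Hugo₂.
*Kenji₁* c-commands the pronoun but from outside its binding domain, and is not c-commanded by it → coindexation permitted.
*Hugo₂* c-commands the pronoun within its binding domain → coindexation would violate Principle B.
*Pavel₃* c-commands the pronoun within its binding domain → coindexation would violate Principle B.
*Jonas₄* and the pronoun do not c-command one another → neither Principle B nor Principle C is at stake; coindexation permitted.

{1, 4}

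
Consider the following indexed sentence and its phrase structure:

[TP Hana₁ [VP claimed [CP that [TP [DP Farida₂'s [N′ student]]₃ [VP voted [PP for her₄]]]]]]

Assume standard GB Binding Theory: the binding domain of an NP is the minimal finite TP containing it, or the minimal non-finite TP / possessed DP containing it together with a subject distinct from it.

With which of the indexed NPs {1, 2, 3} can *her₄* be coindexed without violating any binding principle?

*her* is a pronoun, so Principle B applies: it must be free in its binding domain.
Binding domain of *her₄*: the embedded TP, whose subject is [Farida₂'s student]₃.
*Hana₁* c-commands the pronoun but from outside its binding domain, and is not c-commanded by it → coindexation permitted.
*Farida₂* and the pronoun do not c-command one another → neither Principle B nor Principle C is at stake; coindexation permitted.
*[Farida₂'s student]₃* c-commands the pronoun within its binding domain → coindexation would violate Principle B.

{1, 2}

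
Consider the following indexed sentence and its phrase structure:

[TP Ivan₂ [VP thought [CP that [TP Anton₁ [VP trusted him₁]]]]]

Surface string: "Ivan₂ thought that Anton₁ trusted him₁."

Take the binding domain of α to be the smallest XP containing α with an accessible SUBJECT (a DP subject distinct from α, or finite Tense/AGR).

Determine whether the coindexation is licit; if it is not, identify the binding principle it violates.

The two coindexed NPs are *Anton₁* and *him₁*.
*him₁* is a pronoun. Its binding domain is the embedded TP, whose subject is Anton₁.
*Anton₁* c-commands it within that domain and carries the same index.
The pronoun is locally bound → Principle B violation.

Principle B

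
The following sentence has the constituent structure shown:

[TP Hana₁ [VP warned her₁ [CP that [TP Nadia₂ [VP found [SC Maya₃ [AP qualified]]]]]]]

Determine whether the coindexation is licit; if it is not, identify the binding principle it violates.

Principle B

The two coindexed NPs are *Hana₁* and *her₁*.
*her₁* is a pronoun. Its binding domain is the matrix TP, whose subject is Hana₁.
*Hana₁* c-commands it within that domain and carries the same index.
The pronoun is locally bound → Principle B violation.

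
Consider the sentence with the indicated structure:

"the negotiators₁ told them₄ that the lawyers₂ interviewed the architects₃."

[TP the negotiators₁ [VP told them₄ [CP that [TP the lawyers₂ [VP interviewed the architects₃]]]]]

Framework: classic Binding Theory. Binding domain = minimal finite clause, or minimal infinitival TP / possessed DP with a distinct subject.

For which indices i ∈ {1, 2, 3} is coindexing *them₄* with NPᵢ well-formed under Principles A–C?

*them* is a pronoun, so Principle B applies: it must be free in its binding domain.
Binding domain of *them₄*: the matrix TP, whose subject is the negotiators₁.
*the negotiators₁* c-commands the pronoun within its binding domain → coindexation would violate Principle B.
*the lawyers₂*: the pronoun c-commands this R-expression → coindexation would violate Principle C on *the lawyers₂*.
*the architects₃*: the pronoun c-commands this R-expression → coindexation would violate Principle C on *the architects₃*.

none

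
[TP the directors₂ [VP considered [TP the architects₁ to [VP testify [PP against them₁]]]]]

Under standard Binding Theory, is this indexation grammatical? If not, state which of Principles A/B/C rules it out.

The two coindexed NPs are *the architects₁* and *them₁*.
*them₁* is a pronoun. Its binding domain is the embedded TP, whose subject is the architects₁.
*the architects₁* c-commands it within that domain and carries the same index.
The pronoun is locally bound → Principle B violation.

Principle B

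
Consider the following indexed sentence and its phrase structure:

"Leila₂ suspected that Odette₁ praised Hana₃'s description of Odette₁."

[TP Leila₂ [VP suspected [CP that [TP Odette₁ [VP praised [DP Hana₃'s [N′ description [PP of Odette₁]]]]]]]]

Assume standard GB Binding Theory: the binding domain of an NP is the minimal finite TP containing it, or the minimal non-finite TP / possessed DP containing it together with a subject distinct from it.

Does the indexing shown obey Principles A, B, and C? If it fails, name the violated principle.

Principle C

The two coindexed NPs are *Odette₁* (the lower occurrence) and *Odette₁* (the higher occurrence).
*Odette₁* (the lower occurrence) is an R-expression. Principle C requires it to be free everywhere.
*Odette₁* (the higher occurrence) c-commands it and carries the same index.
The R-expression is bound → Principle C violation.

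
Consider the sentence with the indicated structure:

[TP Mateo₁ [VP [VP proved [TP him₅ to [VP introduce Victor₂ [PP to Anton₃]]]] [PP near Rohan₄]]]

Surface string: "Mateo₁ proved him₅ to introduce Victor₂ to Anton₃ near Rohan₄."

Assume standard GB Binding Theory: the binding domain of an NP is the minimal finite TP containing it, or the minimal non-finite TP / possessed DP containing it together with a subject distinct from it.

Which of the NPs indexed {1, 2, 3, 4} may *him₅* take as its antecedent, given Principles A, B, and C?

*him* is a pronoun, so Principle B applies: it must be free in its binding domain.
Binding domain of *him₅*: the matrix TP, whose subject is Mateo₁.
*Mateo₁* c-commands the pronoun within its binding domain → coindexation would violate Principle B.
*Victor₂*: the pronoun c-commands this R-expression → coindexation would violate Principle C on *Victor₂*.
*Anton₃*: the pronoun c-commands this R-expression → coindexation would violate Principle C on *Anton₃*.
*Rohan₄* and the pronoun do not c-command one another → neither Principle B nor Principle C is at stake; coindexation permitted.

{4}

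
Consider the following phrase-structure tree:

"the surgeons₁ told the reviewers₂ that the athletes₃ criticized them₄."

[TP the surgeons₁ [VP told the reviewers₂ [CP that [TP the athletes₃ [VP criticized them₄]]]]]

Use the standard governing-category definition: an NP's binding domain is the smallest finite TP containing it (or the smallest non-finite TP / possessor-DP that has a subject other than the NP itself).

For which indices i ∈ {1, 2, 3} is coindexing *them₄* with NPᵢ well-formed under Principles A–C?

*them* is a pronoun, so Principle B applies: it must be free in its binding domain.
Binding domain of *them₄*: the embedded TP, whose subject is the athletes₃.
*the surgeons₁* c-commands the pronoun but from outside its binding domain, and is not c-commanded by it → coindexation permitted.
*the reviewers₂* c-commands the pronoun but from outside its binding domain, and is not c-commanded by it → coindexation permitted.
*the athletes₃* c-commands the pronoun within its binding domain → coindexation would violate Principle B.

{1, 2}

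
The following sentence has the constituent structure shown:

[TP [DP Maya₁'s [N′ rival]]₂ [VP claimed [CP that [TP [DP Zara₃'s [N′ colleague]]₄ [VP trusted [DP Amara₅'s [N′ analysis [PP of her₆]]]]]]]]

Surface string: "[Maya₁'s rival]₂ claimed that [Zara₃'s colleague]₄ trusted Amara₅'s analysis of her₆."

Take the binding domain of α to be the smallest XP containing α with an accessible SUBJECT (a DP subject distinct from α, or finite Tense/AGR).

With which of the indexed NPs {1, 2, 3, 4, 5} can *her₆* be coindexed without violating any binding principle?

*her* is a pronoun, so Principle B applies: it must be free in its binding domain.
Binding domain of *her₆*: the possessed DP, whose subject is Amara₅.
*Maya₁* and the pronoun do not c-command one another → neither Principle B nor Principle C is at stake; coindexation permitted.
*[Maya₁'s rival]₂* c-commands the pronoun but from outside its binding domain, and is not c-commanded by it → coindexation permitted.
*Zara₃* and the pronoun do not c-command one another → neither Principle B nor Principle C is at stake; coindexation permitted.
*[Zara₃'s colleague]₄* c-commands the pronoun but from outside its binding domain, and is not c-commanded by it → coindexation permitted.
*Amara₅* c-commands the pronoun within its binding domain → coindexation would violate Principle B.

{1, 2, 3, 4}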